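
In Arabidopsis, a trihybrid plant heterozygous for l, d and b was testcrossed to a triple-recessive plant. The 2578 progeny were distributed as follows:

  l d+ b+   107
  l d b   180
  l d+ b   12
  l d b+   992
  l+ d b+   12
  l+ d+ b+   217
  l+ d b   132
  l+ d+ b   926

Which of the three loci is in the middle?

The two most frequent reciprocal classes, l d b+ and l+ d+ b, are the parental types, so the F1 was l d b+ / l+ d+ b.
The two rarest classes, l+ d b+ and l d+ b, are the double crossovers. Comparing them with the parentals, only the l allele has switched, so l is the middle locus and the order is b – l – d.

l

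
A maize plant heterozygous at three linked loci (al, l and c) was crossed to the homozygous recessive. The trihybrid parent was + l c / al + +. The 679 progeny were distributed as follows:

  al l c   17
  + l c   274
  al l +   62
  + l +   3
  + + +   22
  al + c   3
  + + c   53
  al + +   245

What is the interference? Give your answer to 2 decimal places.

0.25

The two rarest classes, + l + and al + c, are the double crossovers. Comparing them with the parentals, only the c allele has switched, so c is the middle locus and the order is l – c – al.
l–c: (115 + 6)/679 = 0.1782; c–al: (39 + 6)/679 = 0.0663.
Expected DCO frequency = 0.1782 × 0.0663 ≈ 0.01181; observed = 6/679 ≈ 0.00884.
Coefficient of coincidence = 0.00884/0.01181 ≈ 0.75; interference = 1 − 0.75 = 0.25.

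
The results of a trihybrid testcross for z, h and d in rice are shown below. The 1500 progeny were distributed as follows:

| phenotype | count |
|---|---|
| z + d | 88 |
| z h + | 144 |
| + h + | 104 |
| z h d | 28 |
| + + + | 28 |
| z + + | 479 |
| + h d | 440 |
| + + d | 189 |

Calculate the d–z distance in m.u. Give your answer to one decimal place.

16.5 m.u.

The two most frequent reciprocal classes, z + + and + h d, are the parental types, so the F1 was z + + / + h d.
The two rarest classes, + + + and z h d, are the double crossovers. Comparing them with the parentals, only the z allele has switched, so z is the middle locus and the order is h – z – d.
Crossovers in the z–d interval produce the single-crossover classes z + d and + h + (88 + 104 = 192) plus the double crossovers (56).
RF(z–d) = (192 + 56) / 1500 = 248/1500 = 0.1653 → 16.5 m.u.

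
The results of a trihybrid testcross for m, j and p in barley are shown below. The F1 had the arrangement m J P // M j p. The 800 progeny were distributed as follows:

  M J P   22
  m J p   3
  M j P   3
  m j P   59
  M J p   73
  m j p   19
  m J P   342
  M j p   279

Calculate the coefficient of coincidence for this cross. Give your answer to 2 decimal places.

The two rarest classes, m J p and M j P, are the double crossovers. Comparing them with the parentals, only the p allele has switched, so p is the middle locus and the order is j – p – m.
j–p: (132 + 6)/800 = 0.1725; p–m: (41 + 6)/800 = 0.0587.
Expected DCO frequency = 0.1725 × 0.0587 ≈ 0.01013; observed = 6/800 ≈ 0.00750.
Coefficient of coincidence = 0.00750/0.01013 ≈ 0.74.

0.74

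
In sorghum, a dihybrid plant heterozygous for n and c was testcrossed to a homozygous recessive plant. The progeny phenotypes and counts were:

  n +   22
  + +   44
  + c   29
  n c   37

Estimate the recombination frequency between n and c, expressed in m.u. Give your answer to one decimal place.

The two most frequent classes, + + (44) and n c (37), are the parental types, so the F1 was + + / n c.
The recombinant classes are + c and n +: 29 + 22 = 51.
Recombination frequency = 51/132 = 0.3864 ≈ 38.6%, i.e. 38.6 m.u.

38.6 m.u.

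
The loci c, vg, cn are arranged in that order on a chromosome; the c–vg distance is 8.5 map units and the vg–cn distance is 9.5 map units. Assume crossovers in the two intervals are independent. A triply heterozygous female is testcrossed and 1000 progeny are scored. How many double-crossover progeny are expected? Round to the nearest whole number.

8

Map distances give recombination frequencies of 0.085 and 0.095 for the two intervals.
With no interference, expected double-crossover frequency = 0.085 × 0.095 = 0.00808.
Expected number = 0.00808 × 1000 = 8.08 ≈ 8.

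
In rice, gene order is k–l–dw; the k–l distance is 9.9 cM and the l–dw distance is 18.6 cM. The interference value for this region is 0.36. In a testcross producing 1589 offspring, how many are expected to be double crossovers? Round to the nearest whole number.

Map distances give recombination frequencies of 0.099 and 0.186 for the two intervals.
With interference 0.36 (so coincidence = 0.64), expected double-crossover frequency = 0.099 × 0.186 × 0.64 = 0.01178.
Expected number = 0.01178 × 1589 = 18.73 ≈ 19.

19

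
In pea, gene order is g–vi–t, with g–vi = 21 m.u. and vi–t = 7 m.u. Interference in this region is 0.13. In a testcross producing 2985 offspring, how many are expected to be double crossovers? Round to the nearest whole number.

Map distances give recombination frequencies of 0.210 and 0.070 for the two intervals.
With interference 0.13 (so coincidence = 0.87), expected double-crossover frequency = 0.210 × 0.070 × 0.87 = 0.01279.
Expected number = 0.01279 × 2985 = 38.18 ≈ 38.

38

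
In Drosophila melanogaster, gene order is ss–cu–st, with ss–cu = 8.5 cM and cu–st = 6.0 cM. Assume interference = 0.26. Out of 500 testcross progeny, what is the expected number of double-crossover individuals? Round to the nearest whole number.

Map distances give recombination frequencies of 0.085 and 0.060 for the two intervals.
With interference 0.26 (so coincidence = 0.74), expected double-crossover frequency = 0.085 × 0.060 × 0.74 = 0.00377.
Expected number = 0.00377 × 500 = 1.89 ≈ 2.

2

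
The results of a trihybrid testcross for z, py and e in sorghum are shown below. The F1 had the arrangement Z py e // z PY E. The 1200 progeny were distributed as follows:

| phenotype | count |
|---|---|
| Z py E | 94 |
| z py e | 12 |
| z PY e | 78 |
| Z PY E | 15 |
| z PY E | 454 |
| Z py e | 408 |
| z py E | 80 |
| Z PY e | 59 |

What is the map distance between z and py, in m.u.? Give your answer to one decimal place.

13.8 m.u.

The two rarest classes, z py e and Z PY E, are the double crossovers. Comparing them with the parentals, only the z allele has switched, so z is the middle locus and the order is e – z – py.
Crossovers in the z–py interval produce the single-crossover classes Z PY e and z py E (59 + 80 = 139) plus the double crossovers (27).
RF(z–py) = (139 + 27) / 1200 = 166/1200 = 0.1383 → 13.8 m.u.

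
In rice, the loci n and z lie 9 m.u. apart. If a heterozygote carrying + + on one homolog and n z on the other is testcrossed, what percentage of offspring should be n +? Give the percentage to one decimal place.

A map distance of 9 m.u. corresponds to a recombination frequency of 0.090.
The F1 is + + / n z, so n + is a recombinant gamete class with expected frequency r/2 = 0.090/2 = 0.0450.
That is 0.0450 = 4.5% of the progeny.

4.5%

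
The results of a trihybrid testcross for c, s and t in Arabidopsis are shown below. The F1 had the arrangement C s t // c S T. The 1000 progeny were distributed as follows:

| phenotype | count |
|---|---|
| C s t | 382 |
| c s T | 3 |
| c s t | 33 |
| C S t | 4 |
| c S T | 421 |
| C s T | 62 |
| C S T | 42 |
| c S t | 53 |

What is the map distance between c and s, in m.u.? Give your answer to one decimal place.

The two rarest classes, C S t and c s T, are the double crossovers. Comparing them with the parentals, only the s allele has switched, so s is the middle locus and the order is c – s – t.
Crossovers in the c–s interval produce the single-crossover classes c s t and C S T (33 + 42 = 75) plus the double crossovers (7).
RF(c–s) = (75 + 7) / 1000 = 82/1000 = 0.0820 → 8.2 m.u.

8.2 m.u.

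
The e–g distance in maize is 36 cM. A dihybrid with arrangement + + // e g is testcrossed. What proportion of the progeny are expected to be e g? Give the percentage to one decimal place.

32.0%

A map distance of 36 cM corresponds to a recombination frequency of 0.360.
The F1 is + + / e g, so e g is a parental gamete class with expected frequency (1 − r)/2 = 0.640/2 = 0.3200.
That is 0.3200 = 32.0% of the progeny.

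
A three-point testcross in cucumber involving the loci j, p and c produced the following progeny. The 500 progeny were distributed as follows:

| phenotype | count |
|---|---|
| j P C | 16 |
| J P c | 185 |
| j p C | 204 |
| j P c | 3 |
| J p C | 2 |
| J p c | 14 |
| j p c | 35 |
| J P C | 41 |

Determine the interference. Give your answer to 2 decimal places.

The two most frequent reciprocal classes, j p C and J P c, are the parental types, so the F1 was j p C / J P c.
The two rarest classes, J p C and j P c, are the double crossovers. Comparing them with the parentals, only the j allele has switched, so j is the middle locus and the order is p – j – c.
p–j: (30 + 5)/500 = 0.0700; j–c: (76 + 5)/500 = 0.1620.
Expected DCO frequency = 0.0700 × 0.1620 ≈ 0.01134; observed = 5/500 ≈ 0.01000.
Coefficient of coincidence = 0.01000/0.01134 ≈ 0.88; interference = 1 − 0.88 = 0.12.

0.12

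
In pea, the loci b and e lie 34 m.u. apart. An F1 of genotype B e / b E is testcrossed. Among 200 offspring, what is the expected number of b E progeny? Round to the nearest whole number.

66

A map distance of 34 m.u. corresponds to a recombination frequency of 0.340.
The F1 is B e / b E, so b E is a parental gamete class with expected frequency (1 − r)/2 = 0.660/2 = 0.3300.
Expected number = 0.3300 × 200 = 66.00 ≈ 66.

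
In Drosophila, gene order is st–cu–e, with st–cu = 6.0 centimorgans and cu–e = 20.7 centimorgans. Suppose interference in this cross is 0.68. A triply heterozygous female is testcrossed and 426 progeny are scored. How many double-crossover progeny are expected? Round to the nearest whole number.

Map distances give recombination frequencies of 0.060 and 0.207 for the two intervals.
With interference 0.68 (so coincidence = 0.32), expected double-crossover frequency = 0.060 × 0.207 × 0.32 = 0.00397.
Expected number = 0.00397 × 426 = 1.69 ≈ 2.

2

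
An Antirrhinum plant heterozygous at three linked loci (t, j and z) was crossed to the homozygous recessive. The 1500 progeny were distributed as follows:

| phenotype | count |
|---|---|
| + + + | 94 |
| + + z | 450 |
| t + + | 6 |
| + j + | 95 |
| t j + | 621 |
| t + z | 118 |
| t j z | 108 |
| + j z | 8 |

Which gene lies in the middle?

The two most frequent reciprocal classes, t j + and + + z, are the parental types, so the F1 was t j + / + + z.
The two rarest classes, t + + and + j z, are the double crossovers. Comparing them with the parentals, only the j allele has switched, so j is the middle locus and the order is z – j – t.

j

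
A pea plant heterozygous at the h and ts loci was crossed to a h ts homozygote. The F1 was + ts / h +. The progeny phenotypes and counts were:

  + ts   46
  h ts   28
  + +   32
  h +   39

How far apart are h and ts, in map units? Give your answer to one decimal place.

The recombinant classes are + + and h ts: 32 + 28 = 60.
Recombination frequency = 60/145 = 0.4138 ≈ 41.4%, i.e. 41.4 map units.

41.4 map units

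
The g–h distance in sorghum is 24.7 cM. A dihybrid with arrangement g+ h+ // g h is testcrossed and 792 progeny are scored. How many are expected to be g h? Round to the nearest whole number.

298

A map distance of 24.7 cM corresponds to a recombination frequency of 0.247.
The F1 is g+ h+ / g h, so g h is a parental gamete class with expected frequency (1 − r)/2 = 0.753/2 = 0.3765.
Expected number = 0.3765 × 792 = 298.19 ≈ 298.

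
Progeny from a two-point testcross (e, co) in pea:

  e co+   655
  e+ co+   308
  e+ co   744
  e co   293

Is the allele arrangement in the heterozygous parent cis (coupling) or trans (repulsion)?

The two most frequent classes are e+ co (744) and e co+ (655); these are the parental (non-recombinant) types.
So the F1 carried e+ co on one chromosome and e co+ on the other — the recessive alleles are on opposite chromosomes (trans / repulsion).

trans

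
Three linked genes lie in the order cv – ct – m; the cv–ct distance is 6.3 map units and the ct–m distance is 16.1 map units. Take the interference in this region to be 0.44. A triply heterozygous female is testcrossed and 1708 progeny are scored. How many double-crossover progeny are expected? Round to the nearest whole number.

10

Map distances give recombination frequencies of 0.063 and 0.161 for the two intervals.
With interference 0.44 (so coincidence = 0.56), expected double-crossover frequency = 0.063 × 0.161 × 0.56 = 0.00568.
Expected number = 0.00568 × 1708 = 9.70 ≈ 10.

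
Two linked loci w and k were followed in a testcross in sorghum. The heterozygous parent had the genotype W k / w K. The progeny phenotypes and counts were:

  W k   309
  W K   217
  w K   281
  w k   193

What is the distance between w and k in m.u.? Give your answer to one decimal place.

41.0 m.u.

The recombinant classes are W K and w k: 217 + 193 = 410.
Recombination frequency = 410/1000 = 0.4100 ≈ 41.0%, i.e. 41.0 m.u.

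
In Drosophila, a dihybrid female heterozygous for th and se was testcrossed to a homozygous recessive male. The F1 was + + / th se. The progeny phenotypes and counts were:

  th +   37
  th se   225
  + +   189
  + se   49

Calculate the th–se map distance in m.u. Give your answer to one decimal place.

The recombinant classes are + se and th +: 49 + 37 = 86.
Recombination frequency = 86/500 = 0.1720 ≈ 17.2%, i.e. 17.2 m.u.

17.2 m.u.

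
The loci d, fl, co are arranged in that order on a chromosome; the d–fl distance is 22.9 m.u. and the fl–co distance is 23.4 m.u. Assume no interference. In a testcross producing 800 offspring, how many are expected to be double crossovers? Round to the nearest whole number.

Map distances give recombination frequencies of 0.229 and 0.234 for the two intervals.
With no interference, expected double-crossover frequency = 0.229 × 0.234 = 0.05359.
Expected number = 0.05359 × 800 = 42.87 ≈ 43.

43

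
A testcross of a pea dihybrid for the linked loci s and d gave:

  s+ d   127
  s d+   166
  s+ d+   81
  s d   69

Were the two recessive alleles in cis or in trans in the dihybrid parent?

trans

The two most frequent classes are s+ d (127) and s d+ (166); these are the parental (non-recombinant) types.
So the F1 carried s+ d on one chromosome and s d+ on the other — the recessive alleles are on opposite chromosomes (trans / repulsion).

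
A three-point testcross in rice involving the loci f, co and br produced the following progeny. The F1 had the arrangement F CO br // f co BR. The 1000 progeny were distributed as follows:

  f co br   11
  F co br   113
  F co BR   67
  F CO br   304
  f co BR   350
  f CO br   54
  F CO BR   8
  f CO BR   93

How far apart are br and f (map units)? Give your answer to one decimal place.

14.0 map units

The two rarest classes, F CO BR and f co br, are the double crossovers. Comparing them with the parentals, only the br allele has switched, so br is the middle locus and the order is f – br – co.
Crossovers in the f–br interval produce the single-crossover classes f CO br and F co BR (54 + 67 = 121) plus the double crossovers (19).
RF(f–br) = (121 + 19) / 1000 = 140/1000 = 0.1400 → 14.0 map units.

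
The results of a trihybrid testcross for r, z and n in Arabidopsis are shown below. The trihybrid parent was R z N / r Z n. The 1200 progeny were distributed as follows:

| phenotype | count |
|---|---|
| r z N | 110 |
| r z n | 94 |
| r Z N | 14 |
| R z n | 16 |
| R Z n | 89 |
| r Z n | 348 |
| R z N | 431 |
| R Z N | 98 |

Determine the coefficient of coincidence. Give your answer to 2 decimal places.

The two rarest classes, R z n and r Z N, are the double crossovers. Comparing them with the parentals, only the n allele has switched, so n is the middle locus and the order is z – n – r.
z–n: (192 + 30)/1200 = 0.1850; n–r: (199 + 30)/1200 = 0.1908.
Expected DCO frequency = 0.1850 × 0.1908 ≈ 0.03530; observed = 30/1200 ≈ 0.02500.
Coefficient of coincidence = 0.02500/0.03530 ≈ 0.71.

0.71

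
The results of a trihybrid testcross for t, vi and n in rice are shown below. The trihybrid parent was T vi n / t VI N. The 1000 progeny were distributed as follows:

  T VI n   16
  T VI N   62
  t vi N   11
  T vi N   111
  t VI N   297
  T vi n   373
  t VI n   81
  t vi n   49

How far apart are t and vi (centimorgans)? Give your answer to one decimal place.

13.8 centimorgans

The two rarest classes, T VI n and t vi N, are the double crossovers. Comparing them with the parentals, only the vi allele has switched, so vi is the middle locus and the order is n – vi – t.
Crossovers in the vi–t interval produce the single-crossover classes t vi n and T VI N (49 + 62 = 111) plus the double crossovers (27).
RF(vi–t) = (111 + 27) / 1000 = 138/1000 = 0.1380 → 13.8 centimorgans.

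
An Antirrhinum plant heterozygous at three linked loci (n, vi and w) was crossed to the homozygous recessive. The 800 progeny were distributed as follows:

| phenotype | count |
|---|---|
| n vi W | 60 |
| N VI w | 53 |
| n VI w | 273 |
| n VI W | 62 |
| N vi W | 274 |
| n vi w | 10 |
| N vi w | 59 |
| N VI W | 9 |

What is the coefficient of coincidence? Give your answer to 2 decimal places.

0.82

The two most frequent reciprocal classes, n VI w and N vi W, are the parental types, so the F1 was n VI w / N vi W.
The two rarest classes, n vi w and N VI W, are the double crossovers. Comparing them with the parentals, only the vi allele has switched, so vi is the middle locus and the order is n – vi – w.
n–vi: (113 + 19)/800 = 0.1650; vi–w: (121 + 19)/800 = 0.1750.
Expected DCO frequency = 0.1650 × 0.1750 ≈ 0.02887; observed = 19/800 ≈ 0.02375.
Coefficient of coincidence = 0.02375/0.02887 ≈ 0.82.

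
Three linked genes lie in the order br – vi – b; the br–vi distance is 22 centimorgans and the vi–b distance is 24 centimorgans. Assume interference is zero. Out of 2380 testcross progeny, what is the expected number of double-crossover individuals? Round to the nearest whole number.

Map distances give recombination frequencies of 0.220 and 0.240 for the two intervals.
With no interference, expected double-crossover frequency = 0.220 × 0.240 = 0.05280.
Expected number = 0.05280 × 2380 = 125.66 ≈ 126.

126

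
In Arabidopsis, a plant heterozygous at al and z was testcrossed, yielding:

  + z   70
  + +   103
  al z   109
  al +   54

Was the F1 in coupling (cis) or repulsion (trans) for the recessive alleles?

cis

The two most frequent classes are + + (103) and al z (109); these are the parental (non-recombinant) types.
So the F1 carried + + on one chromosome and al z on the other — the recessive alleles are on the same chromosome (cis / coupling).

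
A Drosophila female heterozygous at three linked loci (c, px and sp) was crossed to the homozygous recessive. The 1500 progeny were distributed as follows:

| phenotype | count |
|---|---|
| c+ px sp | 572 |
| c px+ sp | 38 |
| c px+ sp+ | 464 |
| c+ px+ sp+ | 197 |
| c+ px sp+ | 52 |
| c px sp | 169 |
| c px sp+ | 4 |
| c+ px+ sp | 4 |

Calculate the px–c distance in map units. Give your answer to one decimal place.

24.9 map units

The two most frequent reciprocal classes, c px+ sp+ and c+ px sp, are the parental types, so the F1 was c px+ sp+ / c+ px sp.
The two rarest classes, c px sp+ and c+ px+ sp, are the double crossovers. Comparing them with the parentals, only the px allele has switched, so px is the middle locus and the order is sp – px – c.
Crossovers in the px–c interval produce the single-crossover classes c+ px+ sp+ and c px sp (197 + 169 = 366) plus the double crossovers (8).
RF(px–c) = (366 + 8) / 1500 = 374/1500 = 0.2493 → 24.9 map units.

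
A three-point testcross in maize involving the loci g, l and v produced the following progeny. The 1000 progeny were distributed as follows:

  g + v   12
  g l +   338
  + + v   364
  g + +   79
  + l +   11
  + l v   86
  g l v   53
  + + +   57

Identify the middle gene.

g

The two most frequent reciprocal classes, g l + and + + v, are the parental types, so the F1 was g l + / + + v.
The two rarest classes, + l + and g + v, are the double crossovers. Comparing them with the parentals, only the g allele has switched, so g is the middle locus and the order is v – g – l.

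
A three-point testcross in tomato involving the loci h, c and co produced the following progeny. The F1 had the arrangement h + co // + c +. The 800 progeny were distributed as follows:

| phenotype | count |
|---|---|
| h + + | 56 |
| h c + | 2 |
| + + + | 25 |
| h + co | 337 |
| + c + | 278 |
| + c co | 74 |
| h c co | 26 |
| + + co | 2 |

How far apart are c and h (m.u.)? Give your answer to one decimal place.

6.9 m.u.

The two rarest classes, + + co and h c +, are the double crossovers. Comparing them with the parentals, only the h allele has switched, so h is the middle locus and the order is co – h – c.
Crossovers in the h–c interval produce the single-crossover classes h c co and + + + (26 + 25 = 51) plus the double crossovers (4).
RF(h–c) = (51 + 4) / 800 = 55/800 = 0.0688 → 6.9 m.u.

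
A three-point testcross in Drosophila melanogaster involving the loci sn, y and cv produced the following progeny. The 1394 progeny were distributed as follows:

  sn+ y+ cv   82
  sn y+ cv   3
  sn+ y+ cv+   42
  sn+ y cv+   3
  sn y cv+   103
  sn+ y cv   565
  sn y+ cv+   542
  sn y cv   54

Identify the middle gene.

The two most frequent reciprocal classes, sn+ y cv and sn y+ cv+, are the parental types, so the F1 was sn+ y cv / sn y+ cv+.
The two rarest classes, sn+ y cv+ and sn y+ cv, are the double crossovers. Comparing them with the parentals, only the cv allele has switched, so cv is the middle locus and the order is sn – cv – y.

cv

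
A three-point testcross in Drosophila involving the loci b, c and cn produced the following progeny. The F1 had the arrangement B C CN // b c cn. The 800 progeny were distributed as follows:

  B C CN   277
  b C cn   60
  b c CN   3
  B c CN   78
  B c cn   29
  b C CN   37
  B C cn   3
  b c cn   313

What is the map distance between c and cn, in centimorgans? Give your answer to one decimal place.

The two rarest classes, B C cn and b c CN, are the double crossovers. Comparing them with the parentals, only the cn allele has switched, so cn is the middle locus and the order is c – cn – b.
Crossovers in the c–cn interval produce the single-crossover classes B c CN and b C cn (78 + 60 = 138) plus the double crossovers (6).
RF(c–cn) = (138 + 6) / 800 = 144/800 = 0.1800 → 18.0 centimorgans.

18.0 centimorgans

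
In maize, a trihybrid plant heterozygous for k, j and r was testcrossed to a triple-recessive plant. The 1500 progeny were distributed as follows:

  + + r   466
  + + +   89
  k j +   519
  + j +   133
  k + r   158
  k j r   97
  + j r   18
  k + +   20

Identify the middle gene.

j

The two most frequent reciprocal classes, + + r and k j +, are the parental types, so the F1 was + + r / k j +.
The two rarest classes, + j r and k + +, are the double crossovers. Comparing them with the parentals, only the j allele has switched, so j is the middle locus and the order is r – j – k.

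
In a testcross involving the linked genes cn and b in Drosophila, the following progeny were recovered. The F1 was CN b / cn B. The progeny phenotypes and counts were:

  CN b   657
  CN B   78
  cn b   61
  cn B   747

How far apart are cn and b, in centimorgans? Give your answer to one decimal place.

9.0 centimorgans

The recombinant classes are CN B and cn b: 78 + 61 = 139.
Recombination frequency = 139/1543 = 0.0901 ≈ 9.0%, i.e. 9.0 centimorgans.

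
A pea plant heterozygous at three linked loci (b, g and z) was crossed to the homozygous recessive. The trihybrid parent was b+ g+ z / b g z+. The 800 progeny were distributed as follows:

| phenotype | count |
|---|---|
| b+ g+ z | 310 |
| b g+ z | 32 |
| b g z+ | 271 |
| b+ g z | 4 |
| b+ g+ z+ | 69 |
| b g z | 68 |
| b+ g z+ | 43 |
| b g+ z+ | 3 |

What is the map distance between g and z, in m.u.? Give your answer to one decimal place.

18.0 m.u.

The two rarest classes, b+ g z and b g+ z+, are the double crossovers. Comparing them with the parentals, only the g allele has switched, so g is the middle locus and the order is z – g – b.
Crossovers in the z–g interval produce the single-crossover classes b+ g+ z+ and b g z (69 + 68 = 137) plus the double crossovers (7).
RF(z–g) = (137 + 7) / 800 = 144/800 = 0.1800 → 18.0 m.u.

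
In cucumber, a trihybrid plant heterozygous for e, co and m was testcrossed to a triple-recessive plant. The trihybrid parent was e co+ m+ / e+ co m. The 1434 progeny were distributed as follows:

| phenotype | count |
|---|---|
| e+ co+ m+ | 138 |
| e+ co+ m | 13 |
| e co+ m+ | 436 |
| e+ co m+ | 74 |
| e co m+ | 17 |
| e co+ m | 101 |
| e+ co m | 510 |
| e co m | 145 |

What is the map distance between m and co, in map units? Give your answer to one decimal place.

The two rarest classes, e co m+ and e+ co+ m, are the double crossovers. Comparing them with the parentals, only the co allele has switched, so co is the middle locus and the order is e – co – m.
Crossovers in the co–m interval produce the single-crossover classes e co+ m and e+ co m+ (101 + 74 = 175) plus the double crossovers (30).
RF(co–m) = (175 + 30) / 1434 = 205/1434 = 0.1430 → 14.3 map units.

14.3 map units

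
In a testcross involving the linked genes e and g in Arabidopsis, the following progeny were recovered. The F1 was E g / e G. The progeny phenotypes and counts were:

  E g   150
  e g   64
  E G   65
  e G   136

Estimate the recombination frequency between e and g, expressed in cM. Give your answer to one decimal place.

The recombinant classes are E G and e g: 65 + 64 = 129.
Recombination frequency = 129/415 = 0.3108 ≈ 31.1%, i.e. 31.1 cM.

31.1 cM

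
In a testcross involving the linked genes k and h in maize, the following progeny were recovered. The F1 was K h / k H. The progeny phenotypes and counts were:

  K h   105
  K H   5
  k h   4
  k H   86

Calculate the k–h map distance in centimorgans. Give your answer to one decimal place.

4.5 centimorgans

The recombinant classes are K H and k h: 5 + 4 = 9.
Recombination frequency = 9/200 = 0.0450 ≈ 4.5%, i.e. 4.5 centimorgans.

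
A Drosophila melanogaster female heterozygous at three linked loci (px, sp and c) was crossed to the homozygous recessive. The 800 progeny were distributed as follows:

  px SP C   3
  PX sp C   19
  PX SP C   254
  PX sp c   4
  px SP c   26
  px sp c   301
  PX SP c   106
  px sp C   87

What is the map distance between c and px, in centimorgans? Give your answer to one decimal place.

25.0 centimorgans

The two most frequent reciprocal classes, PX SP C and px sp c, are the parental types, so the F1 was PX SP C / px sp c.
The two rarest classes, px SP C and PX sp c, are the double crossovers. Comparing them with the parentals, only the px allele has switched, so px is the middle locus and the order is c – px – sp.
Crossovers in the c–px interval produce the single-crossover classes PX SP c and px sp C (106 + 87 = 193) plus the double crossovers (7).
RF(c–px) = (193 + 7) / 800 = 200/800 = 0.2500 → 25.0 centimorgans.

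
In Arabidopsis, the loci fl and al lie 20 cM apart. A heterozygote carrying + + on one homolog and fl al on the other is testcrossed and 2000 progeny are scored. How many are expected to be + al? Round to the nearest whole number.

200

A map distance of 20 cM corresponds to a recombination frequency of 0.200.
The F1 is + + / fl al, so + al is a recombinant gamete class with expected frequency r/2 = 0.200/2 = 0.1000.
Expected number = 0.1000 × 2000 = 200.00 ≈ 200.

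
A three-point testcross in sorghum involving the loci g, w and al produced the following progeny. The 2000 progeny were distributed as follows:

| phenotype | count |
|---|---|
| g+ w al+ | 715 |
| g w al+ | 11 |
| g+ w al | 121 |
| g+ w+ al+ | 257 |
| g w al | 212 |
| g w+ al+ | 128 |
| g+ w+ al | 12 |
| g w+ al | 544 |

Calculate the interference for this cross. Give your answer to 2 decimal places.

0.66

The two most frequent reciprocal classes, g+ w al+ and g w+ al, are the parental types, so the F1 was g+ w al+ / g w+ al.
The two rarest classes, g w al+ and g+ w+ al, are the double crossovers. Comparing them with the parentals, only the g allele has switched, so g is the middle locus and the order is al – g – w.
al–g: (249 + 23)/2000 = 0.1360; g–w: (469 + 23)/2000 = 0.2460.
Expected DCO frequency = 0.1360 × 0.2460 ≈ 0.03346; observed = 23/2000 ≈ 0.01150.
Coefficient of coincidence = 0.01150/0.03346 ≈ 0.34; interference = 1 − 0.34 = 0.66.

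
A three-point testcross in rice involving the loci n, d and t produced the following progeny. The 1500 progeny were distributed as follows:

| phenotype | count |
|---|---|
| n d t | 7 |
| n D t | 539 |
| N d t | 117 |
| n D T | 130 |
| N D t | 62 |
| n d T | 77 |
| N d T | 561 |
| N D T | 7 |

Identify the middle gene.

d

The two most frequent reciprocal classes, N d T and n D t, are the parental types, so the F1 was N d T / n D t.
The two rarest classes, N D T and n d t, are the double crossovers. Comparing them with the parentals, only the d allele has switched, so d is the middle locus and the order is n – d – t.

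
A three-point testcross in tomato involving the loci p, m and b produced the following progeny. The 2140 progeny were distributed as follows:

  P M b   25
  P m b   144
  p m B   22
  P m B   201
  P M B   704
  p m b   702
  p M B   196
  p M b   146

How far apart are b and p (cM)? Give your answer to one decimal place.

18.1 cM

The two most frequent reciprocal classes, P M B and p m b, are the parental types, so the F1 was P M B / p m b.
The two rarest classes, P M b and p m B, are the double crossovers. Comparing them with the parentals, only the b allele has switched, so b is the middle locus and the order is m – b – p.
Crossovers in the b–p interval produce the single-crossover classes p M B and P m b (196 + 144 = 340) plus the double crossovers (47).
RF(b–p) = (340 + 47) / 2140 = 387/2140 = 0.1808 → 18.1 cM.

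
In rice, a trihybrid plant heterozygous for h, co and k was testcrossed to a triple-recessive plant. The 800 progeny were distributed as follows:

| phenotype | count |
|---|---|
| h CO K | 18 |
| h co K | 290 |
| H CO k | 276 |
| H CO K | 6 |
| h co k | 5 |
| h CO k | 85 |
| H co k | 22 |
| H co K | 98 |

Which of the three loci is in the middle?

k

The two most frequent reciprocal classes, H CO k and h co K, are the parental types, so the F1 was H CO k / h co K.
The two rarest classes, H CO K and h co k, are the double crossovers. Comparing them with the parentals, only the k allele has switched, so k is the middle locus and the order is h – k – co.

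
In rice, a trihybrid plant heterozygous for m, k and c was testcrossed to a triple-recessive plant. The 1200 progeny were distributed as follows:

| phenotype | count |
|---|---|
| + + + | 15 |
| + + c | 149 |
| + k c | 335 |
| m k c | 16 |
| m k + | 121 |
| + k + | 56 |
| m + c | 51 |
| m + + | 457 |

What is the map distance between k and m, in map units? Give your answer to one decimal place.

The two most frequent reciprocal classes, + k c and m + +, are the parental types, so the F1 was + k c / m + +.
The two rarest classes, m k c and + + +, are the double crossovers. Comparing them with the parentals, only the m allele has switched, so m is the middle locus and the order is c – m – k.
Crossovers in the m–k interval produce the single-crossover classes + + c and m k + (149 + 121 = 270) plus the double crossovers (31).
RF(m–k) = (270 + 31) / 1200 = 301/1200 = 0.2508 → 25.1 map units.

25.1 map units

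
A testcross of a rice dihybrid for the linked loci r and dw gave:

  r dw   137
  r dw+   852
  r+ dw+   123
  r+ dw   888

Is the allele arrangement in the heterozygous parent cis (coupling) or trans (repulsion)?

trans

The two most frequent classes are r+ dw (888) and r dw+ (852); these are the parental (non-recombinant) types.
So the F1 carried r+ dw on one chromosome and r dw+ on the other — the recessive alleles are on opposite chromosomes (trans / repulsion).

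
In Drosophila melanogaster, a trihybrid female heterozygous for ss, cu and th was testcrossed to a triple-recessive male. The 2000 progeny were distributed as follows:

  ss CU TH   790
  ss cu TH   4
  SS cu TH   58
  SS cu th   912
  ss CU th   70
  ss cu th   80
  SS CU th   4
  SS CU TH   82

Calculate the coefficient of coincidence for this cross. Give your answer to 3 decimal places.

0.692

The two most frequent reciprocal classes, SS cu th and ss CU TH, are the parental types, so the F1 was SS cu th / ss CU TH.
The two rarest classes, SS CU th and ss cu TH, are the double crossovers. Comparing them with the parentals, only the cu allele has switched, so cu is the middle locus and the order is ss – cu – th.
ss–cu: (162 + 8)/2000 = 0.0850; cu–th: (128 + 8)/2000 = 0.0680.
Expected DCO frequency = 0.0850 × 0.0680 ≈ 0.00578; observed = 8/2000 ≈ 0.00400.
Coefficient of coincidence = 0.00400/0.00578 ≈ 0.692.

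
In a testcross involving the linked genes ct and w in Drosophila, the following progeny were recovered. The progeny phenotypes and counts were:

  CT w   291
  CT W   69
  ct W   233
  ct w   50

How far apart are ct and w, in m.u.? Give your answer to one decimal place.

The two most frequent classes, CT w (291) and ct W (233), are the parental types, so the F1 was CT w / ct W.
The recombinant classes are CT W and ct w: 69 + 50 = 119.
Recombination frequency = 119/643 = 0.1851 ≈ 18.5%, i.e. 18.5 m.u.

18.5 m.u.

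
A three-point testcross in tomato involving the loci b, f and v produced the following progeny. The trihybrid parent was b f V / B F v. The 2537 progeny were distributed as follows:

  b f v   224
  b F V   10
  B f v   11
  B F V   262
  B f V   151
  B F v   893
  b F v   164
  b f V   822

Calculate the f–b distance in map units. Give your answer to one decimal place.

The two rarest classes, b F V and B f v, are the double crossovers. Comparing them with the parentals, only the f allele has switched, so f is the middle locus and the order is v – f – b.
Crossovers in the f–b interval produce the single-crossover classes B f V and b F v (151 + 164 = 315) plus the double crossovers (21).
RF(f–b) = (315 + 21) / 2537 = 336/2537 = 0.1324 → 13.2 map units.

13.2 map units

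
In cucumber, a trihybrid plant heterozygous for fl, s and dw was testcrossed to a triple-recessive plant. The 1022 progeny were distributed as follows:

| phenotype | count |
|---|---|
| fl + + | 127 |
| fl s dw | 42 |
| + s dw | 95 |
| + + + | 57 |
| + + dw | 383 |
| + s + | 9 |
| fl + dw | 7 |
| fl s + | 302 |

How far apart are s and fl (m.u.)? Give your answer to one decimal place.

23.3 m.u.

The two most frequent reciprocal classes, fl s + and + + dw, are the parental types, so the F1 was fl s + / + + dw.
The two rarest classes, + s + and fl + dw, are the double crossovers. Comparing them with the parentals, only the fl allele has switched, so fl is the middle locus and the order is s – fl – dw.
Crossovers in the s–fl interval produce the single-crossover classes fl + + and + s dw (127 + 95 = 222) plus the double crossovers (16).
RF(s–fl) = (222 + 16) / 1022 = 238/1022 = 0.2329 → 23.3 m.u.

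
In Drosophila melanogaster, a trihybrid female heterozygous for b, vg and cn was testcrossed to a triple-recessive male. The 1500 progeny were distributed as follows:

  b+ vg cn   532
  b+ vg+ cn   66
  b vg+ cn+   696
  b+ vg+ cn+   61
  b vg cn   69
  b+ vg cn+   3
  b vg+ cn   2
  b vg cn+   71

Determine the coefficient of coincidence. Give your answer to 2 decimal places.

0.39

The two most frequent reciprocal classes, b+ vg cn and b vg+ cn+, are the parental types, so the F1 was b+ vg cn / b vg+ cn+.
The two rarest classes, b+ vg cn+ and b vg+ cn, are the double crossovers. Comparing them with the parentals, only the cn allele has switched, so cn is the middle locus and the order is vg – cn – b.
vg–cn: (137 + 5)/1500 = 0.0947; cn–b: (130 + 5)/1500 = 0.0900.
Expected DCO frequency = 0.0947 × 0.0900 ≈ 0.00852; observed = 5/1500 ≈ 0.00333.
Coefficient of coincidence = 0.00333/0.00852 ≈ 0.39.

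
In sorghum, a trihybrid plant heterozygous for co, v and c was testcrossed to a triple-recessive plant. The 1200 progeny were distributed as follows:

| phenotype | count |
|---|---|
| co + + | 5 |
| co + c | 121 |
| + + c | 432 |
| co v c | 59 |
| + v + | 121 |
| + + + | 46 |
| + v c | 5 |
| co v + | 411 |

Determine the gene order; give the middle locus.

v

The two most frequent reciprocal classes, + + c and co v +, are the parental types, so the F1 was + + c / co v +.
The two rarest classes, + v c and co + +, are the double crossovers. Comparing them with the parentals, only the v allele has switched, so v is the middle locus and the order is co – v – c.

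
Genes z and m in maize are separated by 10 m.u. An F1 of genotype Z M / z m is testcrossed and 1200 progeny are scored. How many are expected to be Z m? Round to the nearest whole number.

A map distance of 10 m.u. corresponds to a recombination frequency of 0.100.
The F1 is Z M / z m, so Z m is a recombinant gamete class with expected frequency r/2 = 0.100/2 = 0.0500.
Expected number = 0.0500 × 1200 = 60.00 ≈ 60.

60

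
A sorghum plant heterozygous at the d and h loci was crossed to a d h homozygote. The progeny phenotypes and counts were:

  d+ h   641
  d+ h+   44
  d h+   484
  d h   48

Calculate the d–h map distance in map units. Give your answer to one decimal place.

The two most frequent classes, d+ h (641) and d h+ (484), are the parental types, so the F1 was d+ h / d h+.
The recombinant classes are d+ h+ and d h: 44 + 48 = 92.
Recombination frequency = 92/1217 = 0.0756 ≈ 7.6%, i.e. 7.6 map units.

7.6 map units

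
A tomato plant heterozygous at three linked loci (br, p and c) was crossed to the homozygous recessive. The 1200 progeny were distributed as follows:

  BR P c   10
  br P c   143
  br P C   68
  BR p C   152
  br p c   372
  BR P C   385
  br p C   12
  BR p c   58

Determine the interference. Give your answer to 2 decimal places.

0.44

The two most frequent reciprocal classes, br p c and BR P C, are the parental types, so the F1 was br p c / BR P C.
The two rarest classes, br p C and BR P c, are the double crossovers. Comparing them with the parentals, only the c allele has switched, so c is the middle locus and the order is p – c – br.
p–c: (295 + 22)/1200 = 0.2642; c–br: (126 + 22)/1200 = 0.1233.
Expected DCO frequency = 0.2642 × 0.1233 ≈ 0.03258; observed = 22/1200 ≈ 0.01833.
Coefficient of coincidence = 0.01833/0.03258 ≈ 0.56; interference = 1 − 0.56 = 0.44.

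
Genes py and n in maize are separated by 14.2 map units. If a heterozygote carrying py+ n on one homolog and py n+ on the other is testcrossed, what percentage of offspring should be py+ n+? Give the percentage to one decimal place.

A map distance of 14.2 map units corresponds to a recombination frequency of 0.142.
The F1 is py+ n / py n+, so py+ n+ is a recombinant gamete class with expected frequency r/2 = 0.142/2 = 0.0710.
That is 0.0710 = 7.1% of the progeny.

7.1%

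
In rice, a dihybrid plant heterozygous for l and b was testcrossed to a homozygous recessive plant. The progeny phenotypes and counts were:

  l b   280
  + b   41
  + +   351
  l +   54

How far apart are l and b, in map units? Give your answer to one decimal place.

13.1 map units

The two most frequent classes, + + (351) and l b (280), are the parental types, so the F1 was + + / l b.
The recombinant classes are + b and l +: 41 + 54 = 95.
Recombination frequency = 95/726 = 0.1309 ≈ 13.1%, i.e. 13.1 map units.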